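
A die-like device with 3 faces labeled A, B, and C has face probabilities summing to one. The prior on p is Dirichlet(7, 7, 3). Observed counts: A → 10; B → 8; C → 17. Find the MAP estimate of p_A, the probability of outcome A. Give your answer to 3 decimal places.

MAP estimate of p_A = 0.327

The posterior is Dirichlet(αᵢ + nᵢ) = Dirichlet(17, 15, 20).
For a Dirichlet(a₁,…,a_K) with all aᵢ > 1, the mode has j-th component (aⱼ − 1)/(Σaᵢ − K).
Here Σaᵢ = 52 and K = 3, so p_A = (17 − 1)/(52 − 3) = 16/49 ≈ 0.327.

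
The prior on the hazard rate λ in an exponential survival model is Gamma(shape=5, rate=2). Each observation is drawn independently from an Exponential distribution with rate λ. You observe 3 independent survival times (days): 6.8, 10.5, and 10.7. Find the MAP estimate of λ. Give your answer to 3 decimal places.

λ̂_MAP = 0.233

The Exponential(rate=λ) likelihood is ∝ λ^n e^(−λΣtᵢ). Here n = 3 and Σtᵢ = 6.8 + 10.5 + 10.7 = 28.
Posterior ∝ λ^4e^(−2λ) · λ^3e^(−28λ) = λ^7e^(−30λ), i.e. Gamma(8, 30).
Mode = (a−1)/b = 7/30 ≈ 0.233.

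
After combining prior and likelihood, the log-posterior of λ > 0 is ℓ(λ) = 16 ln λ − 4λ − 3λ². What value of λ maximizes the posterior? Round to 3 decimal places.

ℓ'(λ) = 16/λ − 4 − 6λ. Setting this to zero and multiplying by λ: 6λ² + 4λ − 16 = 0.
λ = (−4 + √(4² + 4·6·16)) / (2·6) = (−4 + √400) / 12 = (−4 + 20)/12 = 4/3.
ℓ''(λ) = −16/λ² − 6 < 0, confirming a maximum.

λ̂_MAP = 1.333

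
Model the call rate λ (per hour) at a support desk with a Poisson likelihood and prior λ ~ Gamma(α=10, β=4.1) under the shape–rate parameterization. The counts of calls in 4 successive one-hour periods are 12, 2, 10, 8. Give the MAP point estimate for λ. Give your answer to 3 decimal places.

λ̂_MAP = 5.062

Σxᵢ = 12+2+10+8 = 32, with n = 4.
Posterior ∝ λ^9e^(−4.1λ) · λ^32e^(−4λ) = λ^41e^(−8.1λ), i.e. Gamma(shape=42, rate=8.1).
The mode of a Gamma(a, b) with a ≥ 1 (shape–rate) is (a−1)/b = 41/8.1 ≈ 5.062.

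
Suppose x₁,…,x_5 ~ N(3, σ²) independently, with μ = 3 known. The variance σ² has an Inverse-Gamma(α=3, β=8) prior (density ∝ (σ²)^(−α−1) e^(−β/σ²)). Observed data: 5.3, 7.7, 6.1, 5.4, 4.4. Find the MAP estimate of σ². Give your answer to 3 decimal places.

Sum of squared deviations about the known mean: SS = (5.3−3)² + (7.7−3)² + (6.1−3)² + (5.4−3)² + (4.4−3)² = 44.71.
The Normal likelihood contributes (σ²)^(−n/2) exp(−SS/(2σ²)), so the posterior is Inverse-Gamma(α + n/2, β + SS/2) = Inverse-Gamma(5.5, 30.355).
The mode of Inverse-Gamma(a, b) is b/(a+1) = 30.355/6.5 ≈ 4.670.

σ̂²_MAP = 4.670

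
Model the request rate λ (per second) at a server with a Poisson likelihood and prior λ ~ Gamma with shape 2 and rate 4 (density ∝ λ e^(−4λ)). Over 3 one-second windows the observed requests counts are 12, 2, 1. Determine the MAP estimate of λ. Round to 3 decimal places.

λ̂_MAP = 2.286

Σxᵢ = 12+2+1 = 15, with n = 3.
Posterior ∝ λe^(−4λ) · λ^15e^(−3λ) = λ^16e^(−7λ), i.e. Gamma(shape=17, rate=7).
The mode of a Gamma(a, b) with a ≥ 1 (shape–rate) is (a−1)/b = 16/7 ≈ 2.286.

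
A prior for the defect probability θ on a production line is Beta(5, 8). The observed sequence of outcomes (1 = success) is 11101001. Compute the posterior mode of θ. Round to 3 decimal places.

θ̂_MAP = 0.474

Prior: Beta(5, 8).
Data: 5 successes in 8 trials (from the sequence). The binomial likelihood contributes θ^5(1−θ)^3, so the posterior is Beta(5+5, 8+3) = Beta(10, 11).
For Beta(a, b) with a, b > 1 the mode is (a−1)/(a+b−2) = 9/19 ≈ 0.474.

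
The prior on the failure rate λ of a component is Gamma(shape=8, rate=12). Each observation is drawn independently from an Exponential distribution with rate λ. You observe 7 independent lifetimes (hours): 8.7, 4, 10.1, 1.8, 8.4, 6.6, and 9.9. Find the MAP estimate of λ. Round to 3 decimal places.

λ̂_MAP = 0.228

The Exponential(rate=λ) likelihood is ∝ λ^n e^(−λΣtᵢ). Here n = 7 and Σtᵢ = 8.7 + 4 + 10.1 + 1.8 + 8.4 + 6.6 + 9.9 = 49.5.
Posterior ∝ λ^7e^(−12λ) · λ^7e^(−49.5λ) = λ^14e^(−61.5λ), i.e. Gamma(15, 61.5).
Mode = (a−1)/b = 14/61.5 ≈ 0.228.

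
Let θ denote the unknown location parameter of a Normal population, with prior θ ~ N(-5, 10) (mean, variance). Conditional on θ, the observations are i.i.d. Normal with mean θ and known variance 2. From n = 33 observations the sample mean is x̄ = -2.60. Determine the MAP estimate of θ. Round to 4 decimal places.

θ̂_MAP = -2.6145

n = 33, x̄ = -2.60.
For a Normal prior and Normal likelihood with known variance, the posterior is Normal; its mode equals its mean, the precision-weighted average.
Prior precision 1/σ₀² = 1/10 = 0.1; data precision n/σ² = 33/2 = 16.5.
θ̂ = (0.1·(-5) + 16.5·(-2.6)) / (0.1 + 16.5) = (-43.4)/16.6 = -217/83 ≈ -2.6145.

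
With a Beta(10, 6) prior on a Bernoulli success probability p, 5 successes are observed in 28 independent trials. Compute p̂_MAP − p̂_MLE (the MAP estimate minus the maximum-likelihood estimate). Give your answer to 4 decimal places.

Posterior is Beta(15, 29); MAP = (15−1)/(44−2) = 14/42 ≈ 0.33333.
MLE ignores the prior: p̂_MLE = k/n = 5/28 ≈ 0.17857.
Difference = 14/42 − 5/28 = 13/84 ≈ 0.1548.

MAP − MLE = 0.1548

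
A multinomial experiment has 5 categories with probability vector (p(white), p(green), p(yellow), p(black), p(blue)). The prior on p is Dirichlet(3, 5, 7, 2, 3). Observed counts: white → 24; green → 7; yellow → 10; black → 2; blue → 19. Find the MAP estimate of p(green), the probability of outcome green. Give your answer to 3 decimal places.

The posterior is Dirichlet(αᵢ + nᵢ) = Dirichlet(27, 12, 17, 4, 22).
For a Dirichlet(a₁,…,a_K) with all aᵢ > 1, the mode has j-th component (aⱼ − 1)/(Σaᵢ − K).
Here Σaᵢ = 82 and K = 5, so p(green) = (12 − 1)/(82 − 5) = 11/77 ≈ 0.143.

MAP estimate of p(green) = 0.143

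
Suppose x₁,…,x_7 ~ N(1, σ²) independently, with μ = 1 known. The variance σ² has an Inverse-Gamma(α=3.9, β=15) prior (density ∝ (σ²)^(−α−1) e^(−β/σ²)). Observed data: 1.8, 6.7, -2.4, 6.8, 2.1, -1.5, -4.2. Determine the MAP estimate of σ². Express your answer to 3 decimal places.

Sum of squared deviations about the known mean: SS = (1.8−1)² + (6.7−1)² + (-2.4−1)² + (6.8−1)² + (2.1−1)² + (-1.5−1)² + (-4.2−1)² = 112.83.
The Normal likelihood contributes (σ²)^(−n/2) exp(−SS/(2σ²)), so the posterior is Inverse-Gamma(α + n/2, β + SS/2) = Inverse-Gamma(7.4, 71.415).
The mode of Inverse-Gamma(a, b) is b/(a+1) = 71.415/8.4 ≈ 8.502.

σ̂²_MAP = 8.502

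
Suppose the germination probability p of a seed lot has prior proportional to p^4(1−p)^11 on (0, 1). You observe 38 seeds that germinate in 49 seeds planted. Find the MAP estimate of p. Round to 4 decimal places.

p̂_MAP = 0.6563

The prior density ∝ p^4(1−p)^11 is the kernel of Beta(5, 12).
Data: 38 successes in 49 trials. The binomial likelihood contributes p^38(1−p)^11, so the posterior is Beta(5+38, 12+11) = Beta(43, 23).
For Beta(a, b) with a, b > 1 the mode is (a−1)/(a+b−2) = 42/64 ≈ 0.6563.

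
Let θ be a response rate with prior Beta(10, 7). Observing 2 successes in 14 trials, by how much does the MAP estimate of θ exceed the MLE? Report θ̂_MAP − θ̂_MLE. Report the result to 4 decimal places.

MAP − MLE = 0.2365

Posterior is Beta(12, 19); MAP = (12−1)/(31−2) = 11/29 ≈ 0.37931.
MLE ignores the prior: θ̂_MLE = k/n = 2/14 ≈ 0.14286.
Difference = 11/29 − 2/14 = 48/203 ≈ 0.2365.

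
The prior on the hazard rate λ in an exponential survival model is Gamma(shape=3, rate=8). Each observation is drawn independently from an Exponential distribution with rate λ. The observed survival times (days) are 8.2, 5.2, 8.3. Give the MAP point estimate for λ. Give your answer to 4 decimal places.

The Exponential(rate=λ) likelihood is ∝ λ^n e^(−λΣtᵢ). Here n = 3 and Σtᵢ = 8.2 + 5.2 + 8.3 = 21.7.
Posterior ∝ λ^2e^(−8λ) · λ^3e^(−21.7λ) = λ^5e^(−29.7λ), i.e. Gamma(6, 29.7).
Mode = (a−1)/b = 5/29.7 ≈ 0.1684.

λ̂_MAP = 0.1684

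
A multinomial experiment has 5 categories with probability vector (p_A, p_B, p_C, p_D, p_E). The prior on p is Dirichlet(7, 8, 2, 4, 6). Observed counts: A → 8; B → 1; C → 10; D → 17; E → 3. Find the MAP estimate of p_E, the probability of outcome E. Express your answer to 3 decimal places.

The posterior is Dirichlet(αᵢ + nᵢ) = Dirichlet(15, 9, 12, 21, 9).
For a Dirichlet(a₁,…,a_K) with all aᵢ > 1, the mode has j-th component (aⱼ − 1)/(Σaᵢ − K).
Here Σaᵢ = 66 and K = 5, so p_E = (9 − 1)/(66 − 5) = 8/61 ≈ 0.131.

MAP estimate of p_E = 0.131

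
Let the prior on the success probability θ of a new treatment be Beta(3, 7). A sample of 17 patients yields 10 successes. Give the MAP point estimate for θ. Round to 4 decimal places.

Prior: Beta(3, 7).
Data: 10 successes in 17 trials. The binomial likelihood contributes θ^10(1−θ)^7, so the posterior is Beta(3+10, 7+7) = Beta(13, 14).
For Beta(a, b) with a, b > 1 the mode is (a−1)/(a+b−2) = 12/25 ≈ 0.4800.

θ̂_MAP = 0.4800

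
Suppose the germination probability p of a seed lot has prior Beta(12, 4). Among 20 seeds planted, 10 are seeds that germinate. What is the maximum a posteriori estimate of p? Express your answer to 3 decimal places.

Prior: Beta(12, 4).
Data: 10 successes in 20 trials. The binomial likelihood contributes p^10(1−p)^10, so the posterior is Beta(12+10, 4+10) = Beta(22, 14).
For Beta(a, b) with a, b > 1 the mode is (a−1)/(a+b−2) = 21/34 ≈ 0.618.

p̂_MAP = 0.618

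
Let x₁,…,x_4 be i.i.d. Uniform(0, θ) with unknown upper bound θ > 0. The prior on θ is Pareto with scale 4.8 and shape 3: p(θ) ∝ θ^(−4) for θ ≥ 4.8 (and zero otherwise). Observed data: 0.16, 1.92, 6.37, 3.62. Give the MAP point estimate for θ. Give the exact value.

θ̂_MAP = 6.37

The Uniform(0, θ) likelihood is θ^(−n) for θ ≥ max(xᵢ), zero otherwise. Here max(xᵢ) = 6.37.
Posterior ∝ θ^(−4) · θ^(−4) = θ^(−8) on θ ≥ max(4.8, 6.37) = 6.37.
This density is strictly decreasing in θ, so the posterior mode lies at the lower boundary of the support.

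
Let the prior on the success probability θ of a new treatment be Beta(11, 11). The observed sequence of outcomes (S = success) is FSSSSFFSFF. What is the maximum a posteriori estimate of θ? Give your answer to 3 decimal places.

θ̂_MAP = 0.500

Prior: Beta(11, 11).
Data: 5 successes in 10 trials (from the sequence). The binomial likelihood contributes θ^5(1−θ)^5, so the posterior is Beta(11+5, 11+5) = Beta(16, 16).
For Beta(a, b) with a, b > 1 the mode is (a−1)/(a+b−2) = 15/30 ≈ 0.500.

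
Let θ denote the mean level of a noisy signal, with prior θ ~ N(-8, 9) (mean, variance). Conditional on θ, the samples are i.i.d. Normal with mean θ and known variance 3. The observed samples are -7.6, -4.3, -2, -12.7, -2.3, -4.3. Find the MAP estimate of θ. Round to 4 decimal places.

θ̂_MAP = -5.6632

n = 6; x̄ = ((-7.6) + (-4.3) + (-2) + (-12.7) + (-2.3) + (-4.3))/6 = -33.2/6 = -83/15 ≈ -5.5333.
For a Normal prior and Normal likelihood with known variance, the posterior is Normal; its mode equals its mean, the precision-weighted average.
Prior precision 1/σ₀² = 1/9; data precision n/σ² = 6/3 = 2.
θ̂ = ((1/9)·(-8) + 2·(-83/15)) / (1/9 + 2) = (-538/45)/(19/9) = -538/95 ≈ -5.6632.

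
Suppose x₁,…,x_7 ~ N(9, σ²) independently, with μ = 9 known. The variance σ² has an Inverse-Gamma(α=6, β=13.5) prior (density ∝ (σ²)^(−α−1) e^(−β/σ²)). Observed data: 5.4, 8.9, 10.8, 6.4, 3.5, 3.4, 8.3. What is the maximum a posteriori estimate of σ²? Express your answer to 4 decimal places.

σ̂²_MAP = 5.3367

Sum of squared deviations about the known mean: SS = (5.4−9)² + (8.9−9)² + (10.8−9)² + (6.4−9)² + (3.5−9)² + (3.4−9)² + (8.3−9)² = 85.07.
The Normal likelihood contributes (σ²)^(−n/2) exp(−SS/(2σ²)), so the posterior is Inverse-Gamma(α + n/2, β + SS/2) = Inverse-Gamma(9.5, 56.035).
The mode of Inverse-Gamma(a, b) is b/(a+1) = 56.035/10.5 ≈ 5.3367.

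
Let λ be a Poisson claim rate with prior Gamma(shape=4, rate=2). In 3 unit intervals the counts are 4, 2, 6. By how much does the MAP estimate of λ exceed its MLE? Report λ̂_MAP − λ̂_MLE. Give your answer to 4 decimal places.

Σxᵢ = 12. Posterior is Gamma(16, 5); MAP = (16−1)/5 = 15/5 ≈ 3.00000.
MLE = x̄ = 12/3 ≈ 4.00000.
Difference = 15/5 − 12/3 = -1 ≈ -1.0000.

MAP − MLE = -1.0000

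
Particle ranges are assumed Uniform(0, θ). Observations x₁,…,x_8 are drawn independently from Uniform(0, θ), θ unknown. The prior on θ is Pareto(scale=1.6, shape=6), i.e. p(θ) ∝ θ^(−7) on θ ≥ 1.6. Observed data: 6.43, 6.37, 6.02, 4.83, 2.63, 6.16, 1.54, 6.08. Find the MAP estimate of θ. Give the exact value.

The Uniform(0, θ) likelihood is θ^(−n) for θ ≥ max(xᵢ), zero otherwise. Here max(xᵢ) = 6.43.
Posterior ∝ θ^(−7) · θ^(−8) = θ^(−15) on θ ≥ max(1.6, 6.43) = 6.43.
This density is strictly decreasing in θ, so the posterior mode lies at the lower boundary of the support.

θ̂_MAP = 6.43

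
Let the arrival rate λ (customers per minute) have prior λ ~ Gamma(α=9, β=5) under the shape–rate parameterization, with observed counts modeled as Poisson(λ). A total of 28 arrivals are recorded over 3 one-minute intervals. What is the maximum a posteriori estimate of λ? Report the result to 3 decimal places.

Σxᵢ = 28, n = 3.
Posterior ∝ λ^8e^(−5λ) · λ^28e^(−3λ) = λ^36e^(−8λ), i.e. Gamma(shape=37, rate=8).
The mode of a Gamma(a, b) with a ≥ 1 (shape–rate) is (a−1)/b = 36/8 ≈ 4.500.

λ̂_MAP = 4.500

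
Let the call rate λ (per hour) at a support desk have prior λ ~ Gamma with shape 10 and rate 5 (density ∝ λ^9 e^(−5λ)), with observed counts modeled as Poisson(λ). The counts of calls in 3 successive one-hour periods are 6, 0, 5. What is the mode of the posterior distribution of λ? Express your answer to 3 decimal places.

λ̂_MAP = 2.500

Σxᵢ = 6+0+5 = 11, with n = 3.
Posterior ∝ λ^9e^(−5λ) · λ^11e^(−3λ) = λ^20e^(−8λ), i.e. Gamma(shape=21, rate=8).
The mode of a Gamma(a, b) with a ≥ 1 (shape–rate) is (a−1)/b = 20/8 ≈ 2.500.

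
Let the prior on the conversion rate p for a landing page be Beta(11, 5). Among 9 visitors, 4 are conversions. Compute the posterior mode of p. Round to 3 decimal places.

Prior: Beta(11, 5).
Data: 4 successes in 9 trials. The binomial likelihood contributes p^4(1−p)^5, so the posterior is Beta(11+4, 5+5) = Beta(15, 10).
For Beta(a, b) with a, b > 1 the mode is (a−1)/(a+b−2) = 14/23 ≈ 0.609.

p̂_MAP = 0.609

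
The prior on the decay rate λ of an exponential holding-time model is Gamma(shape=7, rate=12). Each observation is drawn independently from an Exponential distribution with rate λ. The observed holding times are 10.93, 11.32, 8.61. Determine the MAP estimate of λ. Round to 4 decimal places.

The Exponential(rate=λ) likelihood is ∝ λ^n e^(−λΣtᵢ). Here n = 3 and Σtᵢ = 10.93 + 11.32 + 8.61 = 30.86.
Posterior ∝ λ^6e^(−12λ) · λ^3e^(−30.86λ) = λ^9e^(−42.86λ), i.e. Gamma(10, 42.86).
Mode = (a−1)/b = 9/42.86 ≈ 0.2100.

λ̂_MAP = 0.2100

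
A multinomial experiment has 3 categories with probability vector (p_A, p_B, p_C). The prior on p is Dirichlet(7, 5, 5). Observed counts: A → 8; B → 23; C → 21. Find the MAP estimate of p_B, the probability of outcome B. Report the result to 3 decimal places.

MAP estimate of p_B = 0.409

The posterior is Dirichlet(αᵢ + nᵢ) = Dirichlet(15, 28, 26).
For a Dirichlet(a₁,…,a_K) with all aᵢ > 1, the mode has j-th component (aⱼ − 1)/(Σaᵢ − K).
Here Σaᵢ = 69 and K = 3, so p_B = (28 − 1)/(69 − 3) = 27/66 ≈ 0.409.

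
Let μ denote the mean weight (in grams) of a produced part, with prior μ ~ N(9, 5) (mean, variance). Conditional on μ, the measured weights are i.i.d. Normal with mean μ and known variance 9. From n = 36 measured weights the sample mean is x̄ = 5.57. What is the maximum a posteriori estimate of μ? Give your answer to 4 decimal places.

μ̂_MAP = 5.7333

n = 36, x̄ = 5.57.
For a Normal prior and Normal likelihood with known variance, the posterior is Normal; its mode equals its mean, the precision-weighted average.
Prior precision 1/σ₀² = 1/5 = 0.2; data precision n/σ² = 36/9 = 4.
μ̂ = (0.2·9 + 4·5.57) / (0.2 + 4) = 24.08/4.2 = 86/15 ≈ 5.7333.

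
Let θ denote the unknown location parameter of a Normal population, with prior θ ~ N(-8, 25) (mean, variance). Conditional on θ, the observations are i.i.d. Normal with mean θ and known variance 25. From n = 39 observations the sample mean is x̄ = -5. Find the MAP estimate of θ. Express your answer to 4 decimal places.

n = 39, x̄ = -5.
For a Normal prior and Normal likelihood with known variance, the posterior is Normal; its mode equals its mean, the precision-weighted average.
Prior precision 1/σ₀² = 1/25 = 0.04; data precision n/σ² = 39/25 = 1.56.
θ̂ = (0.04·(-8) + 1.56·(-5)) / (0.04 + 1.56) = (-8.12)/1.6 = -5.0750.

θ̂_MAP = -5.0750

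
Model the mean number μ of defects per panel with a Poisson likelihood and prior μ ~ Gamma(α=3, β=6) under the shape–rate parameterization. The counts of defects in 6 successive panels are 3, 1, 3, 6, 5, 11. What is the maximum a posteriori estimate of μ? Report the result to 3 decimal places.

Σxᵢ = 3+1+3+6+5+11 = 29, with n = 6.
Posterior ∝ μ^2e^(−6μ) · μ^29e^(−6μ) = μ^31e^(−12μ), i.e. Gamma(shape=32, rate=12).
The mode of a Gamma(a, b) with a ≥ 1 (shape–rate) is (a−1)/b = 31/12 ≈ 2.583.

μ̂_MAP = 2.583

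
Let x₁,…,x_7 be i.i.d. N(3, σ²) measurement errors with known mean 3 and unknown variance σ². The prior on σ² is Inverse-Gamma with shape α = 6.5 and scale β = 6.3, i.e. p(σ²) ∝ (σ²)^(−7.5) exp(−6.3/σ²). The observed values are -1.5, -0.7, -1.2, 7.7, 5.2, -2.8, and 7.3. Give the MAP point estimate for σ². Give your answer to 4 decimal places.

Sum of squared deviations about the known mean: SS = (-1.5−3)² + (-0.7−3)² + (-1.2−3)² + (7.7−3)² + (5.2−3)² + (-2.8−3)² + (7.3−3)² = 130.64.
The Normal likelihood contributes (σ²)^(−n/2) exp(−SS/(2σ²)), so the posterior is Inverse-Gamma(α + n/2, β + SS/2) = Inverse-Gamma(10, 71.62).
The mode of Inverse-Gamma(a, b) is b/(a+1) = 71.62/11 ≈ 6.5109.

σ̂²_MAP = 6.5109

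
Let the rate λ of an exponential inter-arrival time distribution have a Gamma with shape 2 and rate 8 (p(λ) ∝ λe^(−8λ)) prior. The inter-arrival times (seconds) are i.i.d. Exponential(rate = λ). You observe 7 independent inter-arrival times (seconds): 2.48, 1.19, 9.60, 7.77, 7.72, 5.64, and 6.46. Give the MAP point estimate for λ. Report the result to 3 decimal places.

The Exponential(rate=λ) likelihood is ∝ λ^n e^(−λΣtᵢ). Here n = 7 and Σtᵢ = 2.48 + 1.19 + 9.60 + 7.77 + 7.72 + 5.64 + 6.46 = 40.86.
Posterior ∝ λe^(−8λ) · λ^7e^(−40.86λ) = λ^8e^(−48.86λ), i.e. Gamma(9, 48.86).
Mode = (a−1)/b = 8/48.86 ≈ 0.164.

λ̂_MAP = 0.164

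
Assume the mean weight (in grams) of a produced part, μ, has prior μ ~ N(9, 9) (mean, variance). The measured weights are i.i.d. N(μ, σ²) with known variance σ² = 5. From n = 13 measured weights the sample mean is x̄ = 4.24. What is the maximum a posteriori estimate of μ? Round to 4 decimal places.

n = 13, x̄ = 4.24.
For a Normal prior and Normal likelihood with known variance, the posterior is Normal; its mode equals its mean, the precision-weighted average.
Prior precision 1/σ₀² = 1/9; data precision n/σ² = 13/5 = 2.6.
μ̂ = ((1/9)·9 + 2.6·4.24) / (1/9 + 2.6) = 12.024/(122/45) = 13527/3050 ≈ 4.4351.

μ̂_MAP = 4.4351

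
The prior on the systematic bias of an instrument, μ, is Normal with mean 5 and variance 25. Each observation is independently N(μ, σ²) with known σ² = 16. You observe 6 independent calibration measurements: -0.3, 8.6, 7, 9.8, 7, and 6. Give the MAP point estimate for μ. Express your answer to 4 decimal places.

n = 6; x̄ = ((-0.3) + 8.6 + 7 + 9.8 + 7 + 6)/6 = 38.1/6 = 6.35.
For a Normal prior and Normal likelihood with known variance, the posterior is Normal; its mode equals its mean, the precision-weighted average.
Prior precision 1/σ₀² = 1/25 = 0.04; data precision n/σ² = 6/16 = 0.375.
μ̂ = (0.04·5 + 0.375·6.35) / (0.04 + 0.375) = 2.58125/0.415 = 2065/332 ≈ 6.2199.

μ̂_MAP = 6.2199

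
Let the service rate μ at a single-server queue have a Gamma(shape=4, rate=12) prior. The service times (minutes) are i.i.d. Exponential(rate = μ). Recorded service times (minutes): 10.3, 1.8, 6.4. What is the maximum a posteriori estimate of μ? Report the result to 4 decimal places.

μ̂_MAP = 0.1967

The Exponential(rate=μ) likelihood is ∝ μ^n e^(−μΣtᵢ). Here n = 3 and Σtᵢ = 10.3 + 1.8 + 6.4 = 18.5.
Posterior ∝ μ^3e^(−12μ) · μ^3e^(−18.5μ) = μ^6e^(−30.5μ), i.e. Gamma(7, 30.5).
Mode = (a−1)/b = 6/30.5 ≈ 0.1967.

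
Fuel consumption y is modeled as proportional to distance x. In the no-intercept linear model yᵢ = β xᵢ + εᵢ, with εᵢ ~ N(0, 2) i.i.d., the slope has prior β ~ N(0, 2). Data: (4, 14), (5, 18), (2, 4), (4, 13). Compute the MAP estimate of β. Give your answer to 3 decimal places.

β̂_MAP = 3.323

log p(β | y) = −Σ(yᵢ − βxᵢ)²/(2·2) − β²/(2·2) + const.
Setting the derivative to zero: Σxᵢ(yᵢ − βxᵢ)/2 − β/2 = 0, so β = Σxᵢyᵢ / (Σxᵢ² + σ²/τ²).
Σxᵢyᵢ = 4·14 + 5·18 + 2·4 + 4·13 = 206; Σxᵢ² = 61; σ²/τ² = 1.
β̂_MAP = 206 / (61 + 1) = 206/62 ≈ 3.323.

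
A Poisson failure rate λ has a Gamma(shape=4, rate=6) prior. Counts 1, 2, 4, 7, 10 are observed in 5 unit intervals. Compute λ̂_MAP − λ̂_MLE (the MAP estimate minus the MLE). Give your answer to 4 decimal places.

MAP − MLE = -2.3455

Σxᵢ = 24. Posterior is Gamma(28, 11); MAP = (28−1)/11 = 27/11 ≈ 2.45455.
MLE = x̄ = 24/5 ≈ 4.80000.
Difference = 27/11 − 24/5 = -129/55 ≈ -2.3455.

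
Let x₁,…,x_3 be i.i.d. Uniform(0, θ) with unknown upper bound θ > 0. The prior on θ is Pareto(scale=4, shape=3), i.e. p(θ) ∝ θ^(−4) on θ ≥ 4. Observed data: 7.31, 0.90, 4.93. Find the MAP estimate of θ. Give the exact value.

The Uniform(0, θ) likelihood is θ^(−n) for θ ≥ max(xᵢ), zero otherwise. Here max(xᵢ) = 7.31.
Posterior ∝ θ^(−4) · θ^(−3) = θ^(−7) on θ ≥ max(4, 7.31) = 7.31.
This density is strictly decreasing in θ, so the posterior mode lies at the lower boundary of the support.

θ̂_MAP = 7.31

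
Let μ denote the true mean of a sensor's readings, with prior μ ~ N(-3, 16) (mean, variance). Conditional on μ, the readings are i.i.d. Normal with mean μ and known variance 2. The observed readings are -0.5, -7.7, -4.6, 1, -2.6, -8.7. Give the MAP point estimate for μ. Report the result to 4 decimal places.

μ̂_MAP = -3.8327

n = 6; x̄ = ((-0.5) + (-7.7) + (-4.6) + 1 + (-2.6) + (-8.7))/6 = -23.1/6 = -3.85.
For a Normal prior and Normal likelihood with known variance, the posterior is Normal; its mode equals its mean, the precision-weighted average.
Prior precision 1/σ₀² = 1/16 = 0.0625; data precision n/σ² = 6/2 = 3.
μ̂ = (0.0625·(-3) + 3·(-3.85)) / (0.0625 + 3) = (-11.7375)/3.0625 = -939/245 ≈ -3.8327.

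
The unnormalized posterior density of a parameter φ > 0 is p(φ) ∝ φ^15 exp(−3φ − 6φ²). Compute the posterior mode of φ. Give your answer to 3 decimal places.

ℓ'(φ) = 15/φ − 3 − 12φ. Setting this to zero and multiplying by φ: 12φ² + 3φ − 15 = 0.
φ = (−3 + √(3² + 4·12·15)) / (2·12) = (−3 + √729) / 24 = (−3 + 27)/24 = 1.
ℓ''(φ) = −15/φ² − 12 < 0, confirming a maximum.

φ̂_MAP = 1.000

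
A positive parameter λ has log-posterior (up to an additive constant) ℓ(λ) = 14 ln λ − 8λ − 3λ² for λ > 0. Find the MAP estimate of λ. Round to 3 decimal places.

ℓ'(λ) = 14/λ − 8 − 6λ. Setting this to zero and multiplying by λ: 6λ² + 8λ − 14 = 0.
λ = (−8 + √(8² + 4·6·14)) / (2·6) = (−8 + √400) / 12 = (−8 + 20)/12 = 1.
ℓ''(λ) = −14/λ² − 6 < 0, confirming a maximum.

λ̂_MAP = 1.000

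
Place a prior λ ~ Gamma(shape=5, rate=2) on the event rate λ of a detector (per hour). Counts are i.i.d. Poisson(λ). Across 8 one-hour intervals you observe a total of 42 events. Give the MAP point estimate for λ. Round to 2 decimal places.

Σxᵢ = 42, n = 8.
Posterior ∝ λ^4e^(−2λ) · λ^42e^(−8λ) = λ^46e^(−10λ), i.e. Gamma(shape=47, rate=10).
The mode of a Gamma(a, b) with a ≥ 1 (shape–rate) is (a−1)/b = 46/10 ≈ 4.60.

λ̂_MAP = 4.60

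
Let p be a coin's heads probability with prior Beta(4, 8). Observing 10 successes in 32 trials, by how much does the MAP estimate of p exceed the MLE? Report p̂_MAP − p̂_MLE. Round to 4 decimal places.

Posterior is Beta(14, 30); MAP = (14−1)/(44−2) = 13/42 ≈ 0.30952.
MLE ignores the prior: p̂_MLE = k/n = 10/32 ≈ 0.31250.
Difference = 13/42 − 10/32 = -1/336 ≈ -0.0030.

MAP − MLE = -0.0030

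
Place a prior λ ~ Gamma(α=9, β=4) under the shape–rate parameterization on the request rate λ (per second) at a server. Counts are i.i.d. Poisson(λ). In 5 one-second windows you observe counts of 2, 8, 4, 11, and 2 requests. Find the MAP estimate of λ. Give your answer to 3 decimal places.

Σxᵢ = 2+8+4+11+2 = 27, with n = 5.
Posterior ∝ λ^8e^(−4λ) · λ^27e^(−5λ) = λ^35e^(−9λ), i.e. Gamma(shape=36, rate=9).
The mode of a Gamma(a, b) with a ≥ 1 (shape–rate) is (a−1)/b = 35/9 ≈ 3.889.

λ̂_MAP = 3.889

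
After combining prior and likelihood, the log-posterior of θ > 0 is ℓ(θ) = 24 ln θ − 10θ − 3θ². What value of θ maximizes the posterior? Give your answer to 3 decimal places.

θ̂_MAP = 1.333

ℓ'(θ) = 24/θ − 10 − 6θ. Setting this to zero and multiplying by θ: 6θ² + 10θ − 24 = 0.
θ = (−10 + √(10² + 4·6·24)) / (2·6) = (−10 + √676) / 12 = (−10 + 26)/12 = 4/3.
ℓ''(θ) = −24/θ² − 6 < 0, confirming a maximum.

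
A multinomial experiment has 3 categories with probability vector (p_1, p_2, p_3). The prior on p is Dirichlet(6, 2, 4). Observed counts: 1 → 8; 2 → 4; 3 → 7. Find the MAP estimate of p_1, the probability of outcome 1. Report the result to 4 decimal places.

MAP estimate: 0.4643

The posterior is Dirichlet(αᵢ + nᵢ) = Dirichlet(14, 6, 11).
For a Dirichlet(a₁,…,a_K) with all aᵢ > 1, the mode has j-th component (aⱼ − 1)/(Σaᵢ − K).
Here Σaᵢ = 31 and K = 3, so p_1 = (14 − 1)/(31 − 3) = 13/28 ≈ 0.4643.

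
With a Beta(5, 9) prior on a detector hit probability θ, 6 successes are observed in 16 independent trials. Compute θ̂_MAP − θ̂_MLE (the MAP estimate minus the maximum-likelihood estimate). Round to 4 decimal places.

Posterior is Beta(11, 19); MAP = (11−1)/(30−2) = 10/28 ≈ 0.35714.
MLE ignores the prior: θ̂_MLE = k/n = 6/16 ≈ 0.37500.
Difference = 10/28 − 6/16 = -1/56 ≈ -0.0179.

MAP − MLE = -0.0179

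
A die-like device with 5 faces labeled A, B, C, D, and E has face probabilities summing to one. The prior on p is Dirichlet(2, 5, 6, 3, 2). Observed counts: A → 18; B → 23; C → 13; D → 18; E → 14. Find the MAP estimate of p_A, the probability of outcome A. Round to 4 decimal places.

The posterior is Dirichlet(αᵢ + nᵢ) = Dirichlet(20, 28, 19, 21, 16).
For a Dirichlet(a₁,…,a_K) with all aᵢ > 1, the mode has j-th component (aⱼ − 1)/(Σaᵢ − K).
Here Σaᵢ = 104 and K = 5, so p_A = (20 − 1)/(104 − 5) = 19/99 ≈ 0.1919.

MAP estimate of p_A = 0.1919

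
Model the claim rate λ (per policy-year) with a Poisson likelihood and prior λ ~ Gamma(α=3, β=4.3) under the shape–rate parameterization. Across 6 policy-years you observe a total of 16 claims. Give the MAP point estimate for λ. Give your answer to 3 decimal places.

λ̂_MAP = 1.748

Σxᵢ = 16, n = 6.
Posterior ∝ λ^2e^(−4.3λ) · λ^16e^(−6λ) = λ^18e^(−10.3λ), i.e. Gamma(shape=19, rate=10.3).
The mode of a Gamma(a, b) with a ≥ 1 (shape–rate) is (a−1)/b = 18/10.3 ≈ 1.748.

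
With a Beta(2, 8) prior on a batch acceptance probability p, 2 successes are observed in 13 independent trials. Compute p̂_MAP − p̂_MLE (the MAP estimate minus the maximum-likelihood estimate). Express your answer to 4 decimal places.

Posterior is Beta(4, 19); MAP = (4−1)/(23−2) = 3/21 ≈ 0.14286.
MLE ignores the prior: p̂_MLE = k/n = 2/13 ≈ 0.15385.
Difference = 3/21 − 2/13 = -1/91 ≈ -0.0110.

MAP − MLE = -0.0110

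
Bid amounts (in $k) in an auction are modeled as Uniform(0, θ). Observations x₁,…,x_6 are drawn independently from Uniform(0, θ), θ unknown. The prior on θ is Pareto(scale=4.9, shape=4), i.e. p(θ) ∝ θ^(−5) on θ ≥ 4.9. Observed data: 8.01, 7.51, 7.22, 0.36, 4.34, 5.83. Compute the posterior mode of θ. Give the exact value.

θ̂_MAP = 8.01

The Uniform(0, θ) likelihood is θ^(−n) for θ ≥ max(xᵢ), zero otherwise. Here max(xᵢ) = 8.01.
Posterior ∝ θ^(−5) · θ^(−6) = θ^(−11) on θ ≥ max(4.9, 8.01) = 8.01.
This density is strictly decreasing in θ, so the posterior mode lies at the lower boundary of the support.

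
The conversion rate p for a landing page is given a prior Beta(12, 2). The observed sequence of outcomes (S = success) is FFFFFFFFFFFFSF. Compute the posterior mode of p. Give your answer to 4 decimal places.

Prior: Beta(12, 2).
Data: 1 success in 14 trials (from the sequence). The binomial likelihood contributes p(1−p)^13, so the posterior is Beta(12+1, 2+13) = Beta(13, 15).
For Beta(a, b) with a, b > 1 the mode is (a−1)/(a+b−2) = 12/26 ≈ 0.4615.

p̂_MAP = 0.4615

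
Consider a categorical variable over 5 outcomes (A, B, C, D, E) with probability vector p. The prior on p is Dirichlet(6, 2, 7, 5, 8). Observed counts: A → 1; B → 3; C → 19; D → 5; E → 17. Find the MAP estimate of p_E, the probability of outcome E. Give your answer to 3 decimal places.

MAP estimate of p_E = 0.353

The posterior is Dirichlet(αᵢ + nᵢ) = Dirichlet(7, 5, 26, 10, 25).
For a Dirichlet(a₁,…,a_K) with all aᵢ > 1, the mode has j-th component (aⱼ − 1)/(Σaᵢ − K).
Here Σaᵢ = 73 and K = 5, so p_E = (25 − 1)/(73 − 5) = 24/68 ≈ 0.353.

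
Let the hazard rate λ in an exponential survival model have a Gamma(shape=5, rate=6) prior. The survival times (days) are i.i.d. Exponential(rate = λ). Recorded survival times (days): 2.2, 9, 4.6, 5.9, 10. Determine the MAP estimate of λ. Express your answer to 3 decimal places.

The Exponential(rate=λ) likelihood is ∝ λ^n e^(−λΣtᵢ). Here n = 5 and Σtᵢ = 2.2 + 9 + 4.6 + 5.9 + 10 = 31.7.
Posterior ∝ λ^4e^(−6λ) · λ^5e^(−31.7λ) = λ^9e^(−37.7λ), i.e. Gamma(10, 37.7).
Mode = (a−1)/b = 9/37.7 ≈ 0.239.

λ̂_MAP = 0.239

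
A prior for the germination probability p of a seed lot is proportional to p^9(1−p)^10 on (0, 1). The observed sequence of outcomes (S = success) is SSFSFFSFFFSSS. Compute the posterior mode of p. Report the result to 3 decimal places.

p̂_MAP = 0.500

The prior density ∝ p^9(1−p)^10 is the kernel of Beta(10, 11).
Data: 7 successes in 13 trials (from the sequence). The binomial likelihood contributes p^7(1−p)^6, so the posterior is Beta(10+7, 11+6) = Beta(17, 17).
For Beta(a, b) with a, b > 1 the mode is (a−1)/(a+b−2) = 16/32 ≈ 0.500.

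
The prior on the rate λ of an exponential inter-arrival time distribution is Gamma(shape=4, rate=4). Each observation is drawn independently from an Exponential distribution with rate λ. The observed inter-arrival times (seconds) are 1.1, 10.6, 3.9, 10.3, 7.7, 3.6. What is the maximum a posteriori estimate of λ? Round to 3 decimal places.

λ̂_MAP = 0.218

The Exponential(rate=λ) likelihood is ∝ λ^n e^(−λΣtᵢ). Here n = 6 and Σtᵢ = 1.1 + 10.6 + 3.9 + 10.3 + 7.7 + 3.6 = 37.2.
Posterior ∝ λ^3e^(−4λ) · λ^6e^(−37.2λ) = λ^9e^(−41.2λ), i.e. Gamma(10, 41.2).
Mode = (a−1)/b = 9/41.2 ≈ 0.218.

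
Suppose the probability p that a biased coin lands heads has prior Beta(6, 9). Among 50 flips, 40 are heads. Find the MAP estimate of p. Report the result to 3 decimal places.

Prior: Beta(6, 9).
Data: 40 successes in 50 trials. The binomial likelihood contributes p^40(1−p)^10, so the posterior is Beta(6+40, 9+10) = Beta(46, 19).
For Beta(a, b) with a, b > 1 the mode is (a−1)/(a+b−2) = 45/63 ≈ 0.714.

p̂_MAP = 0.714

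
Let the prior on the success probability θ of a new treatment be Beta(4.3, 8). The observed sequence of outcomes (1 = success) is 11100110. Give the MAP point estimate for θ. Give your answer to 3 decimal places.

Prior: Beta(4.3, 8).
Data: 5 successes in 8 trials (from the sequence). The binomial likelihood contributes θ^5(1−θ)^3, so the posterior is Beta(4.3+5, 8+3) = Beta(9.3, 11).
For Beta(a, b) with a, b > 1 the mode is (a−1)/(a+b−2) = 8.3/18.3 ≈ 0.454.

θ̂_MAP = 0.454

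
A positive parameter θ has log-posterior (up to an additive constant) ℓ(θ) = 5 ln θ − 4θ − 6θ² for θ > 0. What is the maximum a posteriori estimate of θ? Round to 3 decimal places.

θ̂_MAP = 0.500

ℓ'(θ) = 5/θ − 4 − 12θ. Setting this to zero and multiplying by θ: 12θ² + 4θ − 5 = 0.
θ = (−4 + √(4² + 4·12·5)) / (2·12) = (−4 + √256) / 24 = (−4 + 16)/24 = 1/2.
ℓ''(θ) = −5/θ² − 12 < 0, confirming a maximum.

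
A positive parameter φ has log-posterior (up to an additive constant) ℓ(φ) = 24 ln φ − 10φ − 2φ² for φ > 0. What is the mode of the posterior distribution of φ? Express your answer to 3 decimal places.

φ̂_MAP = 1.500

ℓ'(φ) = 24/φ − 10 − 4φ. Setting this to zero and multiplying by φ: 4φ² + 10φ − 24 = 0.
φ = (−10 + √(10² + 4·4·24)) / (2·4) = (−10 + √484) / 8 = (−10 + 22)/8 = 3/2.
ℓ''(φ) = −24/φ² − 4 < 0, confirming a maximum.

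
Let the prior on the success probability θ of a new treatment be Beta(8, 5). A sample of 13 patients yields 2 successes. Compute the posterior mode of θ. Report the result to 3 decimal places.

θ̂_MAP = 0.375

Prior: Beta(8, 5).
Data: 2 successes in 13 trials. The binomial likelihood contributes θ^2(1−θ)^11, so the posterior is Beta(8+2, 5+11) = Beta(10, 16).
For Beta(a, b) with a, b > 1 the mode is (a−1)/(a+b−2) = 9/24 ≈ 0.375.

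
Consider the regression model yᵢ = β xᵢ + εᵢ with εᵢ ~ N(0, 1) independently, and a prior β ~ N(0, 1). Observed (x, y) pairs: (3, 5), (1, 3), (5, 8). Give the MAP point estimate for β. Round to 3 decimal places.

log p(β | y) = −Σ(yᵢ − βxᵢ)²/(2·1) − β²/(2·1) + const.
Setting the derivative to zero: Σxᵢ(yᵢ − βxᵢ)/1 − β/1 = 0, so β = Σxᵢyᵢ / (Σxᵢ² + σ²/τ²).
Σxᵢyᵢ = 3·5 + 1·3 + 5·8 = 58; Σxᵢ² = 35; σ²/τ² = 1.
β̂_MAP = 58 / (35 + 1) = 58/36 ≈ 1.611.

β̂_MAP = 1.611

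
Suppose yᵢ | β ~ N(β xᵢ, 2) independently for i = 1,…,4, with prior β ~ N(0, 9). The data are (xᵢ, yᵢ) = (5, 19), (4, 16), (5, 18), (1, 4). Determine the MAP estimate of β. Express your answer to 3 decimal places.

β̂_MAP = 3.764

log p(β | y) = −Σ(yᵢ − βxᵢ)²/(2·2) − β²/(2·9) + const.
Setting the derivative to zero: Σxᵢ(yᵢ − βxᵢ)/2 − β/9 = 0, so β = Σxᵢyᵢ / (Σxᵢ² + σ²/τ²).
Σxᵢyᵢ = 5·19 + 4·16 + 5·18 + 1·4 = 253; Σxᵢ² = 67; σ²/τ² = 2/9.
β̂_MAP = 253 / (67 + 2/9) = 253/(605/9) = 207/55 ≈ 3.764.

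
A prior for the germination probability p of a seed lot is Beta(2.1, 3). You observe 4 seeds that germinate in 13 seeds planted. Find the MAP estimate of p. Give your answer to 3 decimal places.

p̂_MAP = 0.317

Prior: Beta(2.1, 3).
Data: 4 successes in 13 trials. The binomial likelihood contributes p^4(1−p)^9, so the posterior is Beta(2.1+4, 3+9) = Beta(6.1, 12).
For Beta(a, b) with a, b > 1 the mode is (a−1)/(a+b−2) = 5.1/16.1 ≈ 0.317.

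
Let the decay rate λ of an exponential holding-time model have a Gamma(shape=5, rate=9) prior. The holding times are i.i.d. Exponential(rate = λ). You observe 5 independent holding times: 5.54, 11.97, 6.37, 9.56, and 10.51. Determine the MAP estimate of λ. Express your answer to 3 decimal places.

The Exponential(rate=λ) likelihood is ∝ λ^n e^(−λΣtᵢ). Here n = 5 and Σtᵢ = 5.54 + 11.97 + 6.37 + 9.56 + 10.51 = 43.95.
Posterior ∝ λ^4e^(−9λ) · λ^5e^(−43.95λ) = λ^9e^(−52.95λ), i.e. Gamma(10, 52.95).
Mode = (a−1)/b = 9/52.95 ≈ 0.170.

λ̂_MAP = 0.170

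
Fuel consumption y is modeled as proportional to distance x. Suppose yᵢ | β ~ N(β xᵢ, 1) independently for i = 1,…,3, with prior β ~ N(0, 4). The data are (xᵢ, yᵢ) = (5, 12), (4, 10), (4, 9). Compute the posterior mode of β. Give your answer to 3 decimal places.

log p(β | y) = −Σ(yᵢ − βxᵢ)²/(2·1) − β²/(2·4) + const.
Setting the derivative to zero: Σxᵢ(yᵢ − βxᵢ)/1 − β/4 = 0, so β = Σxᵢyᵢ / (Σxᵢ² + σ²/τ²).
Σxᵢyᵢ = 5·12 + 4·10 + 4·9 = 136; Σxᵢ² = 57; σ²/τ² = 0.25.
β̂_MAP = 136 / (57 + 0.25) = 136/57.25 ≈ 2.376.

β̂_MAP = 2.376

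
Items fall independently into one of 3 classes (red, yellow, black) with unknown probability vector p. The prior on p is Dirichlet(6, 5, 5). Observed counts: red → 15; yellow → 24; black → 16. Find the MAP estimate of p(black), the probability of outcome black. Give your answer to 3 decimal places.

The posterior is Dirichlet(αᵢ + nᵢ) = Dirichlet(21, 29, 21).
For a Dirichlet(a₁,…,a_K) with all aᵢ > 1, the mode has j-th component (aⱼ − 1)/(Σaᵢ − K).
Here Σaᵢ = 71 and K = 3, so p(black) = (21 − 1)/(71 − 3) = 20/68 ≈ 0.294.

MAP estimate of p(black) = 0.294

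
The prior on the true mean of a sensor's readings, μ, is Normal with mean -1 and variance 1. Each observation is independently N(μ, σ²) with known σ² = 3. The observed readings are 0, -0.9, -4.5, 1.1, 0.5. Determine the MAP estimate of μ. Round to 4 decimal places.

μ̂_MAP = -0.8500

n = 5; x̄ = (0 + (-0.9) + (-4.5) + 1.1 + 0.5)/5 = -3.8/5 = -0.76.
For a Normal prior and Normal likelihood with known variance, the posterior is Normal; its mode equals its mean, the precision-weighted average.
Prior precision 1/σ₀² = 1/1 = 1; data precision n/σ² = 5/3.
μ̂ = (1·(-1) + (5/3)·(-0.76)) / (1 + 5/3) = (-34/15)/(8/3) = -0.8500.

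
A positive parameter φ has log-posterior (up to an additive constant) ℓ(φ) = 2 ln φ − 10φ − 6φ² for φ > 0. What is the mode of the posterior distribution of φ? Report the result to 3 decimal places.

φ̂_MAP = 0.167

ℓ'(φ) = 2/φ − 10 − 12φ. Setting this to zero and multiplying by φ: 12φ² + 10φ − 2 = 0.
φ = (−10 + √(10² + 4·12·2)) / (2·12) = (−10 + √196) / 24 = (−10 + 14)/24 = 1/6.
ℓ''(φ) = −2/φ² − 12 < 0, confirming a maximum.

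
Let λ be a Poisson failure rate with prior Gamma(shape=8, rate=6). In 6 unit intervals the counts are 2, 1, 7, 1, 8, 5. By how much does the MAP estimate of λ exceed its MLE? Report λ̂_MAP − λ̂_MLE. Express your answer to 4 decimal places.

Σxᵢ = 24. Posterior is Gamma(32, 12); MAP = (32−1)/12 = 31/12 ≈ 2.58333.
MLE = x̄ = 24/6 ≈ 4.00000.
Difference = 31/12 − 24/6 = -17/12 ≈ -1.4167.

MAP − MLE = -1.4167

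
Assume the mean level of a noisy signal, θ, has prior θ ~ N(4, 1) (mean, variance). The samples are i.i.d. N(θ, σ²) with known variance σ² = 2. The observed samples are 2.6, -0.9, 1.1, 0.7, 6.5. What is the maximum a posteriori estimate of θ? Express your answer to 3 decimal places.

θ̂_MAP = 2.571

n = 5; x̄ = (2.6 + (-0.9) + 1.1 + 0.7 + 6.5)/5 = 10/5 = 2.
For a Normal prior and Normal likelihood with known variance, the posterior is Normal; its mode equals its mean, the precision-weighted average.
Prior precision 1/σ₀² = 1/1 = 1; data precision n/σ² = 5/2 = 2.5.
θ̂ = (1·4 + 2.5·2) / (1 + 2.5) = 9/3.5 = 18/7 ≈ 2.571.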